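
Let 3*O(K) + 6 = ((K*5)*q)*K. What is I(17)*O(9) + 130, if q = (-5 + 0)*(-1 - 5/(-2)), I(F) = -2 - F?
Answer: 38811/2 ≈ 19406.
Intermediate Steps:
q = -15/2 (q = -5*(-1 - 5*(-½)) = -5*(-1 + 5/2) = -5*3/2 = -15/2 ≈ -7.5000)
O(K) = -2 - 25*K²/2 (O(K) = -2 + (((K*5)*(-15/2))*K)/3 = -2 + (((5*K)*(-15/2))*K)/3 = -2 + ((-75*K/2)*K)/3 = -2 + (-75*K²/2)/3 = -2 - 25*K²/2)
I(17)*O(9) + 130 = (-2 - 1*17)*(-2 - 25/2*9²) + 130 = (-2 - 17)*(-2 - 25/2*81) + 130 = -19*(-2 - 2025/2) + 130 = -19*(-2029/2) + 130 = 38551/2 + 130 = 38811/2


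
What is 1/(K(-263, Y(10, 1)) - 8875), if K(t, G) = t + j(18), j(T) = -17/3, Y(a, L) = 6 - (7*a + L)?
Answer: -3/27431 ≈ -0.00010937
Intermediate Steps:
Y(a, L) = 6 - L - 7*a (Y(a, L) = 6 - (L + 7*a) = 6 + (-L - 7*a) = 6 - L - 7*a)
j(T) = -17/3 (j(T) = -17*⅓ = -17/3)
K(t, G) = -17/3 + t (K(t, G) = t - 17/3 = -17/3 + t)
1/(K(-263, Y(10, 1)) - 8875) = 1/((-17/3 - 263) - 8875) = 1/(-806/3 - 8875) = 1/(-27431/3) = -3/27431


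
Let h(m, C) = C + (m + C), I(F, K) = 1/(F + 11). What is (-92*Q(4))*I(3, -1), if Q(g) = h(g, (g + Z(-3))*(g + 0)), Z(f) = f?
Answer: -552/7 ≈ -78.857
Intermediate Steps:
I(F, K) = 1/(11 + F)
h(m, C) = m + 2*C (h(m, C) = C + (C + m) = m + 2*C)
Q(g) = g + 2*g*(-3 + g) (Q(g) = g + 2*((g - 3)*(g + 0)) = g + 2*((-3 + g)*g) = g + 2*(g*(-3 + g)) = g + 2*g*(-3 + g))
(-92*Q(4))*I(3, -1) = (-368*(-5 + 2*4))/(11 + 3) = -368*(-5 + 8)/14 = -368*3*(1/14) = -92*12*(1/14) = -1104*1/14 = -552/7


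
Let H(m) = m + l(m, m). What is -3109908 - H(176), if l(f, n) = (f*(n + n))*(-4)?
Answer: -2862276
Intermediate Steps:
l(f, n) = -8*f*n (l(f, n) = (f*(2*n))*(-4) = (2*f*n)*(-4) = -8*f*n)
H(m) = m - 8*m² (H(m) = m - 8*m*m = m - 8*m²)
-3109908 - H(176) = -3109908 - 176*(1 - 8*176) = -3109908 - 176*(1 - 1408) = -3109908 - 176*(-1407) = -3109908 - 1*(-247632) = -3109908 + 247632 = -2862276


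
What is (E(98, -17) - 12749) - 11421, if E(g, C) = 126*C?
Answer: -26312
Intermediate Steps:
(E(98, -17) - 12749) - 11421 = (126*(-17) - 12749) - 11421 = (-2142 - 12749) - 11421 = -14891 - 11421 = -26312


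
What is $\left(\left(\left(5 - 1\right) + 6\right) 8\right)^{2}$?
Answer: $6400$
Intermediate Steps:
$\left(\left(\left(5 - 1\right) + 6\right) 8\right)^{2} = \left(\left(4 + 6\right) 8\right)^{2} = \left(10 \cdot 8\right)^{2} = 80^{2} = 6400$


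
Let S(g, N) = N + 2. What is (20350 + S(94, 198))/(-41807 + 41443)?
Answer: -10275/182 ≈ -56.456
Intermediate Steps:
S(g, N) = 2 + N
(20350 + S(94, 198))/(-41807 + 41443) = (20350 + (2 + 198))/(-41807 + 41443) = (20350 + 200)/(-364) = 20550*(-1/364) = -10275/182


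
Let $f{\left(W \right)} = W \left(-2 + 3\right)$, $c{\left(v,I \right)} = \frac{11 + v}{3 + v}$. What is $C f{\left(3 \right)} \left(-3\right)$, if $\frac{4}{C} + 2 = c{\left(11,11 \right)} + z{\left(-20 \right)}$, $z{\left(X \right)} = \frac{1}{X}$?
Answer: $\frac{5040}{67} \approx 75.224$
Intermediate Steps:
$c{\left(v,I \right)} = \frac{11 + v}{3 + v}$
$f{\left(W \right)} = W$ ($f{\left(W \right)} = W 1 = W$)
$C = - \frac{560}{67}$ ($C = \frac{4}{-2 + \left(\frac{11 + 11}{3 + 11} + \frac{1}{-20}\right)} = \frac{4}{-2 - \left(\frac{1}{20} - \frac{1}{14} \cdot 22\right)} = \frac{4}{-2 + \left(\frac{1}{14} \cdot 22 - \frac{1}{20}\right)} = \frac{4}{-2 + \left(\frac{11}{7} - \frac{1}{20}\right)} = \frac{4}{-2 + \frac{213}{140}} = \frac{4}{- \frac{67}{140}} = 4 \left(- \frac{140}{67}\right) = - \frac{560}{67} \approx -8.3582$)
$C f{\left(3 \right)} \left(-3\right) = - \frac{560 \cdot 3 \left(-3\right)}{67} = \left(- \frac{560}{67}\right) \left(-9\right) = \frac{5040}{67}$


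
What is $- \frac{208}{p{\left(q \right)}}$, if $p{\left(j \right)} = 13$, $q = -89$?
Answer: $-16$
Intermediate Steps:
$- \frac{208}{p{\left(q \right)}} = - \frac{208}{13} = \left(-208\right) \frac{1}{13} = -16$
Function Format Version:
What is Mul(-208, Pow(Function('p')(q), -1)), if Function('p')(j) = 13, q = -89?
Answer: -16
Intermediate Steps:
Mul(-208, Pow(Function('p')(q), -1)) = Mul(-208, Pow(13, -1)) = Mul(-208, Rational(1, 13)) = -16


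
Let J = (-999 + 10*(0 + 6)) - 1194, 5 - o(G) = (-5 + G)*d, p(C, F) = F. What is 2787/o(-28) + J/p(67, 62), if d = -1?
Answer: -116259/868 ≈ -133.94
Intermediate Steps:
o(G) = G (o(G) = 5 - (-5 + G)*(-1) = 5 - (5 - G) = 5 + (-5 + G) = G)
J = -2133 (J = (-999 + 10*6) - 1194 = (-999 + 60) - 1194 = -939 - 1194 = -2133)
2787/o(-28) + J/p(67, 62) = 2787/(-28) - 2133/62 = 2787*(-1/28) - 2133*1/62 = -2787/28 - 2133/62 = -116259/868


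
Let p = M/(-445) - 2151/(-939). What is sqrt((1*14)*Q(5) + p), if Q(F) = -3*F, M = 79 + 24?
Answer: 4*I*sqrt(252132174865)/139285 ≈ 14.42*I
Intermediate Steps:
M = 103
p = 286826/139285 (p = 103/(-445) - 2151/(-939) = 103*(-1/445) - 2151*(-1/939) = -103/445 + 717/313 = 286826/139285 ≈ 2.0593)
sqrt((1*14)*Q(5) + p) = sqrt((1*14)*(-3*5) + 286826/139285) = sqrt(14*(-15) + 286826/139285) = sqrt(-210 + 286826/139285) = sqrt(-28963024/139285) = 4*I*sqrt(252132174865)/139285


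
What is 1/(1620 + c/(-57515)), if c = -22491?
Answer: 57515/93196791 ≈ 0.00061714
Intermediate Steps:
1/(1620 + c/(-57515)) = 1/(1620 - 22491/(-57515)) = 1/(1620 - 22491*(-1/57515)) = 1/(1620 + 22491/57515) = 1/(93196791/57515) = 57515/93196791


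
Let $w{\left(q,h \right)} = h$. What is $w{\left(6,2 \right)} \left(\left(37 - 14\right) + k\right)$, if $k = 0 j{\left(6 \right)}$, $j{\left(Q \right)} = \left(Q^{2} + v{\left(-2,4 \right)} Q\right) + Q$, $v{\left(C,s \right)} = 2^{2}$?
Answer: $46$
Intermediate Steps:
$v{\left(C,s \right)} = 4$
$j{\left(Q \right)} = Q^{2} + 5 Q$ ($j{\left(Q \right)} = \left(Q^{2} + 4 Q\right) + Q = Q^{2} + 5 Q$)
$k = 0$ ($k = 0 \cdot 6 \left(5 + 6\right) = 0 \cdot 6 \cdot 11 = 0 \cdot 66 = 0$)
$w{\left(6,2 \right)} \left(\left(37 - 14\right) + k\right) = 2 \left(\left(37 - 14\right) + 0\right) = 2 \left(23 + 0\right) = 2 \cdot 23 = 46$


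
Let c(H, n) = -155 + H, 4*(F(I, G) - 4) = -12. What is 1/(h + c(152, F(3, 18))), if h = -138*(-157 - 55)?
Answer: 1/29253 ≈ 3.4185e-5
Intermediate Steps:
F(I, G) = 1 (F(I, G) = 4 + (1/4)*(-12) = 4 - 3 = 1)
h = 29256 (h = -138*(-212) = 29256)
1/(h + c(152, F(3, 18))) = 1/(29256 + (-155 + 152)) = 1/(29256 - 3) = 1/29253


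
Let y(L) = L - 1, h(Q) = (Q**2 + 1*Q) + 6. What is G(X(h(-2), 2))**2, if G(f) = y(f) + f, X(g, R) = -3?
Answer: 49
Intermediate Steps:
h(Q) = 6 + Q + Q**2 (h(Q) = (Q**2 + Q) + 6 = (Q + Q**2) + 6 = 6 + Q + Q**2)
y(L) = -1 + L
G(f) = -1 + 2*f (G(f) = (-1 + f) + f = -1 + 2*f)
G(X(h(-2), 2))**2 = (-1 + 2*(-3))**2 = (-1 - 6)**2 = (-7)**2 = 49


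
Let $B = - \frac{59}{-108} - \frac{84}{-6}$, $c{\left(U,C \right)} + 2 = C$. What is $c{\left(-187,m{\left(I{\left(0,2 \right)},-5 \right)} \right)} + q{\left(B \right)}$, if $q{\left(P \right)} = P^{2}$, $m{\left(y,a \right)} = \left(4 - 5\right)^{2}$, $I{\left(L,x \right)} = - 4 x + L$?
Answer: $\frac{2456377}{11664} \approx 210.59$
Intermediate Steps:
$I{\left(L,x \right)} = L - 4 x$
$m{\left(y,a \right)} = 1$ ($m{\left(y,a \right)} = \left(-1\right)^{2} = 1$)
$c{\left(U,C \right)} = -2 + C$
$B = \frac{1571}{108}$ ($B = \left(-59\right) \left(- \frac{1}{108}\right) - -14 = \frac{59}{108} + 14 = \frac{1571}{108} \approx 14.546$)
$c{\left(-187,m{\left(I{\left(0,2 \right)},-5 \right)} \right)} + q{\left(B \right)} = \left(-2 + 1\right) + \left(\frac{1571}{108}\right)^{2} = -1 + \frac{2468041}{11664} = \frac{2456377}{11664}$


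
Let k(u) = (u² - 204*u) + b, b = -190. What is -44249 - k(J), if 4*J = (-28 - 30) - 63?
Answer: -818321/16 ≈ -51145.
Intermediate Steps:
J = -121/4 (J = ((-28 - 30) - 63)/4 = (-58 - 63)/4 = (¼)*(-121) = -121/4 ≈ -30.250)
k(u) = -190 + u² - 204*u (k(u) = (u² - 204*u) - 190 = -190 + u² - 204*u)
-44249 - k(J) = -44249 - (-190 + (-121/4)² - 204*(-121/4)) = -44249 - (-190 + 14641/16 + 6171) = -44249 - 1*110337/16 = -44249 - 110337/16 = -818321/16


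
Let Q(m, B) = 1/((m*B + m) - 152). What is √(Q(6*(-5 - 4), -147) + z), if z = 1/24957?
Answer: √175219872001/32161254 ≈ 0.013015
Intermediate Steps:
z = 1/24957 ≈ 4.0069e-5
Q(m, B) = 1/(-152 + m + B*m) (Q(m, B) = 1/((B*m + m) - 152) = 1/((m + B*m) - 152) = 1/(-152 + m + B*m))
√(Q(6*(-5 - 4), -147) + z) = √(1/(-152 + 6*(-5 - 4) - 882*(-5 - 4)) + 1/24957) = √(1/(-152 + 6*(-9) - 882*(-9)) + 1/24957) = √(1/(-152 - 54 - 147*(-54)) + 1/24957) = √(1/(-152 - 54 + 7938) + 1/24957) = √(1/7732 + 1/24957) = √(32689/192967524) = √175219872001/32161254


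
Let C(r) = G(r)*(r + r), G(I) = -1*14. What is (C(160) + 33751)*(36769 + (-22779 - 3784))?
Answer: 298739826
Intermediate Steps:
G(I) = -14
C(r) = -28*r (C(r) = -14*(r + r) = -28*r)
(C(160) + 33751)*(36769 + (-22779 - 3784)) = (-28*160 + 33751)*(36769 + (-22779 - 3784)) = (-4480 + 33751)*(36769 - 26563) = 29271*10206 = 298739826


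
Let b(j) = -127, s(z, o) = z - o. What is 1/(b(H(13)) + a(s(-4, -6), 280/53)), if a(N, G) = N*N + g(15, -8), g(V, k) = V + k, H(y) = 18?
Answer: -1/116 ≈ -0.0086207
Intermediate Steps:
a(N, G) = 7 + N² (a(N, G) = N*N + (15 - 8) = N² + 7 = 7 + N²)
1/(b(H(13)) + a(s(-4, -6), 280/53)) = 1/(-127 + (7 + (-4 - 1*(-6))²)) = 1/(-127 + (7 + (-4 + 6)²)) = 1/(-127 + (7 + 2²)) = 1/(-127 + (7 + 4)) = 1/(-127 + 11) = 1/(-116) = -1/116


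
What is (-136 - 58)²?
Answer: 37636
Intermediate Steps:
(-136 - 58)² = (-194)² = 37636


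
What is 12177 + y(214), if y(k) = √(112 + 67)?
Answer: 12177 + √179 ≈ 12190.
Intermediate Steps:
y(k) = √179
12177 + y(214) = 12177 + √179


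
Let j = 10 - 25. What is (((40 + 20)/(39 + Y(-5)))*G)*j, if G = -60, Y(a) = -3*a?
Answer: 1000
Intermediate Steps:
j = -15
(((40 + 20)/(39 + Y(-5)))*G)*j = (((40 + 20)/(39 - 3*(-5)))*(-60))*(-15) = ((60/(39 + 15))*(-60))*(-15) = ((60/54)*(-60))*(-15) = ((60*(1/54))*(-60))*(-15) = ((10/9)*(-60))*(-15) = -200/3*(-15) = 1000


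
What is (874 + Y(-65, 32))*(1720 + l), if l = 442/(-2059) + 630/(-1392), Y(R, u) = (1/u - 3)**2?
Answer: 882830200581/581632 ≈ 1.5179e+6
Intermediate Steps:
Y(R, u) = (-3 + 1/u)**2
l = -379/568 (l = 442*(-1/2059) + 630*(-1/1392) = -442/2059 - 105/232 = -379/568 ≈ -0.66725)
(874 + Y(-65, 32))*(1720 + l) = (874 + (-1 + 3*32)**2/32**2)*(1720 - 379/568) = (874 + (-1 + 96)**2/1024)*(976581/568) = (874 + (1/1024)*95**2)*(976581/568) = (874 + (1/1024)*9025)*(976581/568) = (874 + 9025/1024)*(976581/568) = (904001/1024)*(976581/568) = 882830200581/581632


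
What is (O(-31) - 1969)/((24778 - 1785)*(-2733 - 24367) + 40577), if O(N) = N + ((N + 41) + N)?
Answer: 2021/623069723 ≈ 3.2436e-6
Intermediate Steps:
O(N) = 41 + 3*N (O(N) = N + ((41 + N) + N) = N + (41 + 2*N) = 41 + 3*N)
(O(-31) - 1969)/((24778 - 1785)*(-2733 - 24367) + 40577) = ((41 + 3*(-31)) - 1969)/((24778 - 1785)*(-2733 - 24367) + 40577) = ((41 - 93) - 1969)/(22993*(-27100) + 40577) = (-52 - 1969)/(-623110300 + 40577) = -2021/(-623069723) = -2021*(-1/623069723) = 2021/623069723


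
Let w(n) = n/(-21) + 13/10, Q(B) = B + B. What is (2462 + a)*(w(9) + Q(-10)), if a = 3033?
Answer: -210223/2 ≈ -1.0511e+5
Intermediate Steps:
Q(B) = 2*B
w(n) = 13/10 - n/21 (w(n) = n*(-1/21) + 13*(⅒) = -n/21 + 13/10 = 13/10 - n/21)
(2462 + a)*(w(9) + Q(-10)) = (2462 + 3033)*((13/10 - 1/21*9) + 2*(-10)) = 5495*((13/10 - 3/7) - 20) = 5495*(61/70 - 20) = 5495*(-1339/70) = -210223/2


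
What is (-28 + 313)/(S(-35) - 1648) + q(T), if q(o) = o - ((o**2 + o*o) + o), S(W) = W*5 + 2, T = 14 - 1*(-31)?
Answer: -2458445/607 ≈ -4050.2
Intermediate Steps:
T = 45 (T = 14 + 31 = 45)
S(W) = 2 + 5*W (S(W) = 5*W + 2 = 2 + 5*W)
q(o) = -2*o**2 (q(o) = o - ((o**2 + o**2) + o) = o - (2*o**2 + o) = o - (o + 2*o**2) = o + (-o - 2*o**2) = -2*o**2)
(-28 + 313)/(S(-35) - 1648) + q(T) = (-28 + 313)/((2 + 5*(-35)) - 1648) - 2*45**2 = 285/((2 - 175) - 1648) - 2*2025 = 285/(-173 - 1648) - 4050 = 285/(-1821) - 4050 = 285*(-1/1821) - 4050 = -95/607 - 4050 = -2458445/607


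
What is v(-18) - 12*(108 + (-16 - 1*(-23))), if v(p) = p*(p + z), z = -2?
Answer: -1020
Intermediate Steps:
v(p) = p*(-2 + p) (v(p) = p*(p - 2) = p*(-2 + p))
v(-18) - 12*(108 + (-16 - 1*(-23))) = -18*(-2 - 18) - 12*(108 + (-16 - 1*(-23))) = -18*(-20) - 12*(108 + (-16 + 23)) = 360 - 12*(108 + 7) = 360 - 12*115 = 360 - 1380 = -1020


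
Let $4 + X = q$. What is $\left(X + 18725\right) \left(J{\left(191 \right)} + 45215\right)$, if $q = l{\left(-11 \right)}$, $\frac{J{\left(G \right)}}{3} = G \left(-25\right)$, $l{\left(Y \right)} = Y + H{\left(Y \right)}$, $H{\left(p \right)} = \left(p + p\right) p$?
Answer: $585427280$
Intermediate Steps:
$H{\left(p \right)} = 2 p^{2}$ ($H{\left(p \right)} = 2 p p = 2 p^{2}$)
$l{\left(Y \right)} = Y + 2 Y^{2}$
$J{\left(G \right)} = - 75 G$ ($J{\left(G \right)} = 3 G \left(-25\right) = 3 \left(- 25 G\right) = - 75 G$)
$q = 231$ ($q = - 11 \left(1 + 2 \left(-11\right)\right) = - 11 \left(1 - 22\right) = \left(-11\right) \left(-21\right) = 231$)
$X = 227$ ($X = -4 + 231 = 227$)
$\left(X + 18725\right) \left(J{\left(191 \right)} + 45215\right) = \left(227 + 18725\right) \left(\left(-75\right) 191 + 45215\right) = 18952 \left(-14325 + 45215\right) = 18952 \cdot 30890 = 585427280$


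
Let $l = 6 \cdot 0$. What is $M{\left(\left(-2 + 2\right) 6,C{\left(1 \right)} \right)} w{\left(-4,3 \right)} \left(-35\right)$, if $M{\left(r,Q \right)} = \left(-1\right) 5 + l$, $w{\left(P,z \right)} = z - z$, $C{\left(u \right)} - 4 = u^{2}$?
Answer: $0$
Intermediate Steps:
$l = 0$
$C{\left(u \right)} = 4 + u^{2}$
$w{\left(P,z \right)} = 0$
$M{\left(r,Q \right)} = -5$ ($M{\left(r,Q \right)} = \left(-1\right) 5 + 0 = -5 + 0 = -5$)
$M{\left(\left(-2 + 2\right) 6,C{\left(1 \right)} \right)} w{\left(-4,3 \right)} \left(-35\right) = \left(-5\right) 0 \left(-35\right) = 0 \left(-35\right) = 0$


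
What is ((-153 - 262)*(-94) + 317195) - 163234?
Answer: 192971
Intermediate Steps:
((-153 - 262)*(-94) + 317195) - 163234 = (-415*(-94) + 317195) - 163234 = (39010 + 317195) - 163234 = 356205 - 163234 = 192971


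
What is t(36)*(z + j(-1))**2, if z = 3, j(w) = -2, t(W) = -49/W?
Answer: -49/36 ≈ -1.3611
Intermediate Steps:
t(36)*(z + j(-1))**2 = (-49/36)*(3 - 2)**2 = -49*1/36*1**2 = -49/36*1 = -49/36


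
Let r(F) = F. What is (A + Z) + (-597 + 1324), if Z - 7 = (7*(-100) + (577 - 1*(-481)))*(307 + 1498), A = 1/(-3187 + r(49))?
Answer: 2030047511/3138 ≈ 6.4692e+5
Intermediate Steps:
A = -1/3138 (A = 1/(-3187 + 49) = 1/(-3138) = -1/3138 ≈ -0.00031867)
Z = 646197 (Z = 7 + (7*(-100) + (577 - 1*(-481)))*(307 + 1498) = 7 + (-700 + (577 + 481))*1805 = 7 + (-700 + 1058)*1805 = 7 + 358*1805 = 7 + 646190 = 646197)
(A + Z) + (-597 + 1324) = (-1/3138 + 646197) + (-597 + 1324) = 2027766185/3138 + 727 = 2030047511/3138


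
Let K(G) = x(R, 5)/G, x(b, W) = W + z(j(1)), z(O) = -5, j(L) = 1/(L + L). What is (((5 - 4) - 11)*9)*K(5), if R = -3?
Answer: 0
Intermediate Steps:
j(L) = 1/(2*L)
x(b, W) = -5 + W (x(b, W) = W - 5 = -5 + W)
K(G) = 0 (K(G) = (-5 + 5)/G = 0/G = 0)
(((5 - 4) - 11)*9)*K(5) = (((5 - 4) - 11)*9)*0 = ((1 - 11)*9)*0 = -10*9*0 = -90*0 = 0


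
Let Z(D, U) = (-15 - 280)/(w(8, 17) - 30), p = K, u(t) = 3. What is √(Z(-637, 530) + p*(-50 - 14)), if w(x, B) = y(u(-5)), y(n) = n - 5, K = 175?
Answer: I*√716210/8 ≈ 105.79*I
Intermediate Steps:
p = 175
y(n) = -5 + n
w(x, B) = -2 (w(x, B) = -5 + 3 = -2)
Z(D, U) = 295/32 (Z(D, U) = (-15 - 280)/(-2 - 30) = -295/(-32) = -295*(-1/32) = 295/32)
√(Z(-637, 530) + p*(-50 - 14)) = √(295/32 + 175*(-50 - 14)) = √(295/32 + 175*(-64)) = √(295/32 - 11200) = √(-358105/32) = I*√716210/8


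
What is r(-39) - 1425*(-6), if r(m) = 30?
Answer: 8580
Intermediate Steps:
r(-39) - 1425*(-6) = 30 - 1425*(-6) = 30 - 15*(-570) = 30 + 8550 = 8580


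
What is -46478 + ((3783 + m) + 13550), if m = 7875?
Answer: -21270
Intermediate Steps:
-46478 + ((3783 + m) + 13550) = -46478 + ((3783 + 7875) + 13550) = -46478 + (11658 + 13550) = -46478 + 25208 = -21270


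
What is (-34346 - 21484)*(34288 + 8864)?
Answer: -2409176160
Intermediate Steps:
(-34346 - 21484)*(34288 + 8864) = -55830*43152 = -2409176160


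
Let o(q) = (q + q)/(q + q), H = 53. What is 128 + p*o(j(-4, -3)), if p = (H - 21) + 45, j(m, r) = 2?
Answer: 205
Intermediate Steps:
p = 77 (p = (53 - 21) + 45 = 32 + 45 = 77)
o(q) = 1 (o(q) = (2*q)/((2*q)) = (2*q)*(1/(2*q)) = 1)
128 + p*o(j(-4, -3)) = 128 + 77*1 = 128 + 77 = 205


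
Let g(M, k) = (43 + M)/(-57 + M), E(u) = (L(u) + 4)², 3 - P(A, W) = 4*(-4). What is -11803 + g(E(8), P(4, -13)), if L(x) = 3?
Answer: -23629/2 ≈ -11815.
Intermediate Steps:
P(A, W) = 19 (P(A, W) = 3 - 4*(-4) = 3 - 1*(-16) = 3 + 16 = 19)
E(u) = 49 (E(u) = (3 + 4)² = 7² = 49)
g(M, k) = (43 + M)/(-57 + M)
-11803 + g(E(8), P(4, -13)) = -11803 + (43 + 49)/(-57 + 49) = -11803 + 92/(-8) = -11803 - ⅛*92 = -11803 - 23/2 = -23629/2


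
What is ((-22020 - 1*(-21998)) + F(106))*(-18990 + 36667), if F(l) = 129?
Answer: 1891439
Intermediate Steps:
((-22020 - 1*(-21998)) + F(106))*(-18990 + 36667) = ((-22020 - 1*(-21998)) + 129)*(-18990 + 36667) = ((-22020 + 21998) + 129)*17677 = (-22 + 129)*17677 = 107*17677 = 1891439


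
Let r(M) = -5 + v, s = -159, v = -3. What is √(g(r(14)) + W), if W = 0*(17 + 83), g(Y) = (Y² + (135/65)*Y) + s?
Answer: I*√18863/13 ≈ 10.565*I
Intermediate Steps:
r(M) = -8 (r(M) = -5 - 3 = -8)
g(Y) = -159 + Y² + 27*Y/13 (g(Y) = (Y² + (135/65)*Y) - 159 = (Y² + (135*(1/65))*Y) - 159 = (Y² + 27*Y/13) - 159 = -159 + Y² + 27*Y/13)
W = 0 (W = 0*100 = 0)
√(g(r(14)) + W) = √((-159 + (-8)² + (27/13)*(-8)) + 0) = √((-159 + 64 - 216/13) + 0) = √(-1451/13 + 0) = √(-1451/13) = I*√18863/13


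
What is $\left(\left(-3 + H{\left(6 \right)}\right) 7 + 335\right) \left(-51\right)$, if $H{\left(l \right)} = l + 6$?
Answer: $-20298$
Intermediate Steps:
$H{\left(l \right)} = 6 + l$
$\left(\left(-3 + H{\left(6 \right)}\right) 7 + 335\right) \left(-51\right) = \left(\left(-3 + \left(6 + 6\right)\right) 7 + 335\right) \left(-51\right) = \left(\left(-3 + 12\right) 7 + 335\right) \left(-51\right) = \left(9 \cdot 7 + 335\right) \left(-51\right) = \left(63 + 335\right) \left(-51\right) = 398 \left(-51\right) = -20298$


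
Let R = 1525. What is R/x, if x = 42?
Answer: 1525/42 ≈ 36.310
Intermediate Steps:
R/x = 1525/42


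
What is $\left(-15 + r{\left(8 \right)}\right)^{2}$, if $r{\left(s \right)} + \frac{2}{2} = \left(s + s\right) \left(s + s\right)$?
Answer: $57600$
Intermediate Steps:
$r{\left(s \right)} = -1 + 4 s^{2}$ ($r{\left(s \right)} = -1 + \left(s + s\right) \left(s + s\right) = -1 + 2 s 2 s = -1 + 4 s^{2}$)
$\left(-15 + r{\left(8 \right)}\right)^{2} = \left(-15 - \left(1 - 4 \cdot 8^{2}\right)\right)^{2} = \left(-15 + \left(-1 + 4 \cdot 64\right)\right)^{2} = \left(-15 + \left(-1 + 256\right)\right)^{2} = \left(-15 + 255\right)^{2} = 240^{2} = 57600$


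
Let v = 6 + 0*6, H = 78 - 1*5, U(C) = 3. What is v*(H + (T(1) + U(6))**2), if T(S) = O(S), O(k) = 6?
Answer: 924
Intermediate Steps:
T(S) = 6
H = 73 (H = 78 - 5 = 73)
v = 6 (v = 6 + 0 = 6)
v*(H + (T(1) + U(6))**2) = 6*(73 + (6 + 3)**2) = 6*(73 + 9**2) = 6*(73 + 81) = 6*154 = 924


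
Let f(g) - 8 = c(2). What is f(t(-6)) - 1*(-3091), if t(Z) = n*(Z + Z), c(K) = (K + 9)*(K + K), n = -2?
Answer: 3143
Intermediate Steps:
c(K) = 2*K*(9 + K) (c(K) = (9 + K)*(2*K) = 2*K*(9 + K))
t(Z) = -4*Z (t(Z) = -2*(Z + Z) = -4*Z)
f(g) = 52 (f(g) = 8 + 2*2*(9 + 2) = 8 + 2*2*11 = 8 + 44 = 52)
f(t(-6)) - 1*(-3091) = 52 - 1*(-3091) = 52 + 3091 = 3143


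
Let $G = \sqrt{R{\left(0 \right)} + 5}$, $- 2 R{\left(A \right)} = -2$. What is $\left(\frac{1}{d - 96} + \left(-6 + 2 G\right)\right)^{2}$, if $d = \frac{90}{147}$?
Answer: $\frac{1313527273}{21846276} - \frac{56186 \sqrt{6}}{2337} \approx 1.2354$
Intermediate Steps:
$R{\left(A \right)} = 1$ ($R{\left(A \right)} = \left(- \frac{1}{2}\right) \left(-2\right) = 1$)
$d = \frac{30}{49}$ ($d = 90 \cdot \frac{1}{147} = \frac{30}{49} \approx 0.61224$)
$G = \sqrt{6}$ ($G = \sqrt{1 + 5} = \sqrt{6} \approx 2.4495$)
$\left(\frac{1}{d - 96} + \left(-6 + 2 G\right)\right)^{2} = \left(\frac{1}{\frac{30}{49} - 96} - \left(6 - 2 \sqrt{6}\right)\right)^{2} = \left(\frac{1}{- \frac{4674}{49}} - \left(6 - 2 \sqrt{6}\right)\right)^{2} = \left(- \frac{49}{4674} - \left(6 - 2 \sqrt{6}\right)\right)^{2} = \left(- \frac{28093}{4674} + 2 \sqrt{6}\right)^{2}$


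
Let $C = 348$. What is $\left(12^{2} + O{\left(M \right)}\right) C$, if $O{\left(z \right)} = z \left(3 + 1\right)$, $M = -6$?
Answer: $41760$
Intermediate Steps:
$O{\left(z \right)} = 4 z$ ($O{\left(z \right)} = z 4 = 4 z$)
$\left(12^{2} + O{\left(M \right)}\right) C = \left(12^{2} + 4 \left(-6\right)\right) 348 = \left(144 - 24\right) 348 = 120 \cdot 348 = 41760$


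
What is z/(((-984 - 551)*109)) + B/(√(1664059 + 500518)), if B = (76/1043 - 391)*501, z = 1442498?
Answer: -1442498/167315 - 204276237*√2164577/2257653811 ≈ -141.74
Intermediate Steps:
B = -204276237/1043 (B = (76*(1/1043) - 391)*501 = (76/1043 - 391)*501 = -407737/1043*501 = -204276237/1043 ≈ -1.9585e+5)
z/(((-984 - 551)*109)) + B/(√(1664059 + 500518)) = 1442498/(((-984 - 551)*109)) - 204276237/(1043*√(1664059 + 500518)) = 1442498/((-1535*109)) - 204276237*√2164577/2164577/1043 = 1442498/(-167315) - 204276237*√2164577/2257653811 = 1442498*(-1/167315) - 204276237*√2164577/2257653811 = -1442498/167315 - 204276237*√2164577/2257653811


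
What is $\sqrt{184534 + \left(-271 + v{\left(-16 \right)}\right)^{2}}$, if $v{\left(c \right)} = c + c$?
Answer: $\sqrt{276343} \approx 525.68$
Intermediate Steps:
$v{\left(c \right)} = 2 c$
$\sqrt{184534 + \left(-271 + v{\left(-16 \right)}\right)^{2}} = \sqrt{184534 + \left(-271 + 2 \left(-16\right)\right)^{2}} = \sqrt{184534 + \left(-271 - 32\right)^{2}} = \sqrt{184534 + \left(-303\right)^{2}} = \sqrt{184534 + 91809} = \sqrt{276343}$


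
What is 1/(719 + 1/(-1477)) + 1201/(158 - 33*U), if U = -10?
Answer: 638068569/259118728 ≈ 2.4625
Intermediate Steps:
1/(719 + 1/(-1477)) + 1201/(158 - 33*U) = 1/(719 + 1/(-1477)) + 1201/(158 - 33*(-10)) = 1/(719 - 1/1477) + 1201/(158 + 330) = 1/(1061962/1477) + 1201/488 = 1477/1061962 + 1201*(1/488) = 1477/1061962 + 1201/488 = 638068569/259118728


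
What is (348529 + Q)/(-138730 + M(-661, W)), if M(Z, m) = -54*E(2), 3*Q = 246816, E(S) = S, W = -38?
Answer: -61543/19834 ≈ -3.1029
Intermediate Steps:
Q = 82272 (Q = (⅓)*246816 = 82272)
M(Z, m) = -108 (M(Z, m) = -54*2 = -108)
(348529 + Q)/(-138730 + M(-661, W)) = (348529 + 82272)/(-138730 - 108) = 430801/(-138838) = 430801*(-1/138838) = -61543/19834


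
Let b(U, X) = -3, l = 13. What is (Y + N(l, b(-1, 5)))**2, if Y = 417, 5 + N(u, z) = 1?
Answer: 170569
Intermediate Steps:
N(u, z) = -4 (N(u, z) = -5 + 1 = -4)
(Y + N(l, b(-1, 5)))**2 = (417 - 4)**2 = 413**2 = 170569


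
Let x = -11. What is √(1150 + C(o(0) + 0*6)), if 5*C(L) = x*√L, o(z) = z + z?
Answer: 5*√46 ≈ 33.912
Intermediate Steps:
o(z) = 2*z
C(L) = -11*√L/5 (C(L) = (-11*√L)/5 = -11*√L/5)
√(1150 + C(o(0) + 0*6)) = √(1150 - 11*√(2*0 + 0*6)/5) = √(1150 - 11*√(0 + 0)/5) = √(1150 - 11*√0/5) = √(1150 - 11/5*0) = √(1150 + 0) = √1150 = 5*√46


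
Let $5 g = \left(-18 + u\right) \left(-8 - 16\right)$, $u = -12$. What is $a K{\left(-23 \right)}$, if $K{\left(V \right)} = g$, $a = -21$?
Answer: $-3024$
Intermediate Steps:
$g = 144$ ($g = \frac{\left(-18 - 12\right) \left(-8 - 16\right)}{5} = \frac{\left(-30\right) \left(-24\right)}{5} = \frac{1}{5} \cdot 720 = 144$)
$K{\left(V \right)} = 144$
$a K{\left(-23 \right)} = \left(-21\right) 144 = -3024$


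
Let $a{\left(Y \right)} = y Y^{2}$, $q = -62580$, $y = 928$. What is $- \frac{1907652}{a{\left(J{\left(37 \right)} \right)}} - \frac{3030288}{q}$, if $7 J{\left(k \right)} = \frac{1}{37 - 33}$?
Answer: $- \frac{243728603714}{151235} \approx -1.6116 \cdot 10^{6}$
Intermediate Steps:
$J{\left(k \right)} = \frac{1}{28}$ ($J{\left(k \right)} = \frac{1}{7 \left(37 - 33\right)} = \frac{1}{7 \cdot 4} = \frac{1}{7} \cdot \frac{1}{4} = \frac{1}{28}$)
$a{\left(Y \right)} = 928 Y^{2}$
$- \frac{1907652}{a{\left(J{\left(37 \right)} \right)}} - \frac{3030288}{q} = - \frac{1907652}{928 \left(\frac{1}{28}\right)^{2}} - \frac{3030288}{-62580} = - \frac{1907652}{928 \cdot \frac{1}{784}} - - \frac{252524}{5215} = - \frac{1907652}{\frac{58}{49}} + \frac{252524}{5215} = \left(-1907652\right) \frac{49}{58} + \frac{252524}{5215} = - \frac{46737474}{29} + \frac{252524}{5215} = - \frac{243728603714}{151235}$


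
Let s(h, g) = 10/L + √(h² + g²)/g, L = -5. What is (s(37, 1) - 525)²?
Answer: (527 - √1370)² ≈ 2.4009e+5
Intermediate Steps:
s(h, g) = -2 + √(g² + h²)/g (s(h, g) = 10/(-5) + √(h² + g²)/g = 10*(-⅕) + √(g² + h²)/g = -2 + √(g² + h²)/g)
(s(37, 1) - 525)² = ((-2 + √(1² + 37²)/1) - 525)² = ((-2 + 1*√(1 + 1369)) - 525)² = ((-2 + 1*√1370) - 525)² = ((-2 + √1370) - 525)² = (-527 + √1370)²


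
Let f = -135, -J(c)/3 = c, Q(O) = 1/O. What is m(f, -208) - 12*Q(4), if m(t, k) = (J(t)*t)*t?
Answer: 7381122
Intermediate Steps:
J(c) = -3*c
m(t, k) = -3*t³ (m(t, k) = ((-3*t)*t)*t = (-3*t²)*t = -3*t³)
m(f, -208) - 12*Q(4) = -3*(-135)³ - 12/4 = -3*(-2460375) - 12*¼ = 7381125 - 3 = 7381122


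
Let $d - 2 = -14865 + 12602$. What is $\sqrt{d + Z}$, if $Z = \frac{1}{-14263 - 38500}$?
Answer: $\frac{2 i \sqrt{1573618802218}}{52763} \approx 47.55 i$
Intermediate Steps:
$Z = - \frac{1}{52763}$ ($Z = \frac{1}{-52763} = - \frac{1}{52763} \approx -1.8953 \cdot 10^{-5}$)
$d = -2261$ ($d = 2 + \left(-14865 + 12602\right) = 2 - 2263 = -2261$)
$\sqrt{d + Z} = \sqrt{-2261 - \frac{1}{52763}} = \sqrt{- \frac{119297144}{52763}} = \frac{2 i \sqrt{1573618802218}}{52763}$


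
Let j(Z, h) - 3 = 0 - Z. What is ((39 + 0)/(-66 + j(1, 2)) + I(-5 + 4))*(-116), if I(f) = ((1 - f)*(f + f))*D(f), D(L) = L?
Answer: -6293/16 ≈ -393.31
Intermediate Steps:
j(Z, h) = 3 - Z (j(Z, h) = 3 + (0 - Z) = 3 - Z)
I(f) = 2*f²*(1 - f) (I(f) = ((1 - f)*(f + f))*f = ((1 - f)*(2*f))*f = (2*f*(1 - f))*f = 2*f²*(1 - f))
((39 + 0)/(-66 + j(1, 2)) + I(-5 + 4))*(-116) = ((39 + 0)/(-66 + (3 - 1*1)) + 2*(-5 + 4)²*(1 - (-5 + 4)))*(-116) = (39/(-66 + (3 - 1)) + 2*(-1)²*(1 - 1*(-1)))*(-116) = (39/(-66 + 2) + 2*1*(1 + 1))*(-116) = (39/(-64) + 2*1*2)*(-116) = (39*(-1/64) + 4)*(-116) = (-39/64 + 4)*(-116) = (217/64)*(-116) = -6293/16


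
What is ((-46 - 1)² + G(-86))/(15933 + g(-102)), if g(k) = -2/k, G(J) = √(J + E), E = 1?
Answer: 112659/812584 + 51*I*√85/812584 ≈ 0.13864 + 0.00057864*I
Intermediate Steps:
G(J) = √(1 + J) (G(J) = √(J + 1) = √(1 + J))
((-46 - 1)² + G(-86))/(15933 + g(-102)) = ((-46 - 1)² + √(1 - 86))/(15933 - 2/(-102)) = ((-47)² + √(-85))/(15933 - 2*(-1/102)) = (2209 + I*√85)/(15933 + 1/51) = (2209 + I*√85)/(812584/51) = (2209 + I*√85)*(51/812584) = 112659/812584 + 51*I*√85/812584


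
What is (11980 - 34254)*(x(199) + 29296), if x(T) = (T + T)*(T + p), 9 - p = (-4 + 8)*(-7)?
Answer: -2744691376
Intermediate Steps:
p = 37 (p = 9 - (-4 + 8)*(-7) = 9 - 4*(-7) = 9 - 1*(-28) = 9 + 28 = 37)
x(T) = 2*T*(37 + T) (x(T) = (T + T)*(T + 37) = (2*T)*(37 + T) = 2*T*(37 + T))
(11980 - 34254)*(x(199) + 29296) = (11980 - 34254)*(2*199*(37 + 199) + 29296) = -22274*(2*199*236 + 29296) = -22274*(93928 + 29296) = -22274*123224 = -2744691376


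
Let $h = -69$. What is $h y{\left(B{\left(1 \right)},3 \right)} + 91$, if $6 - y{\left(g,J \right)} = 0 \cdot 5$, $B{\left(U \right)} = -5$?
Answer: $-323$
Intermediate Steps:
$y{\left(g,J \right)} = 6$ ($y{\left(g,J \right)} = 6 - 0 \cdot 5 = 6 - 0 = 6 + 0 = 6$)
$h y{\left(B{\left(1 \right)},3 \right)} + 91 = \left(-69\right) 6 + 91 = -414 + 91 = -323$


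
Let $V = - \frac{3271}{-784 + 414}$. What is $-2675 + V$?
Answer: $- \frac{986479}{370} \approx -2666.2$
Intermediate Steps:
$V = \frac{3271}{370}$ ($V = - \frac{3271}{-370} = \left(-3271\right) \left(- \frac{1}{370}\right) = \frac{3271}{370} \approx 8.8405$)
$-2675 + V = -2675 + \frac{3271}{370} = - \frac{986479}{370}$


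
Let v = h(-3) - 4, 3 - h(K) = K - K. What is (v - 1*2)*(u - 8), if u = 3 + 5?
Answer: 0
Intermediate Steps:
h(K) = 3 (h(K) = 3 - (K - K) = 3 - 1*0 = 3 + 0 = 3)
v = -1 (v = 3 - 4 = -1)
u = 8
(v - 1*2)*(u - 8) = (-1 - 1*2)*(8 - 8) = (-1 - 2)*0 = -3*0 = 0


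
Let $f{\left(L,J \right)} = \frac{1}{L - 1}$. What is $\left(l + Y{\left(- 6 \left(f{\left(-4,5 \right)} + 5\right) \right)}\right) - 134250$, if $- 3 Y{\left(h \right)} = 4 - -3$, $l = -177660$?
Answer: $- \frac{935737}{3} \approx -3.1191 \cdot 10^{5}$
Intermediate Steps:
$f{\left(L,J \right)} = \frac{1}{-1 + L}$
$Y{\left(h \right)} = - \frac{7}{3}$ ($Y{\left(h \right)} = - \frac{4 - -3}{3} = - \frac{4 + 3}{3} = \left(- \frac{1}{3}\right) 7 = - \frac{7}{3}$)
$\left(l + Y{\left(- 6 \left(f{\left(-4,5 \right)} + 5\right) \right)}\right) - 134250 = \left(-177660 - \frac{7}{3}\right) - 134250 = - \frac{532987}{3} - 134250 = - \frac{935737}{3}$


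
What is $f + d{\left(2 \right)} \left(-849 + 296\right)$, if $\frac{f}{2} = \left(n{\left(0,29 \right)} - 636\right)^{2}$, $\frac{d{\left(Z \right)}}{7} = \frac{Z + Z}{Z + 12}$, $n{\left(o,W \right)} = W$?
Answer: $735792$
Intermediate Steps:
$d{\left(Z \right)} = \frac{14 Z}{12 + Z}$ ($d{\left(Z \right)} = 7 \frac{Z + Z}{Z + 12} = 7 \frac{2 Z}{12 + Z} = \frac{14 Z}{12 + Z}$)
$f = 736898$ ($f = 2 \left(29 - 636\right)^{2} = 2 \left(-607\right)^{2} = 2 \cdot 368449 = 736898$)
$f + d{\left(2 \right)} \left(-849 + 296\right) = 736898 + 14 \cdot 2 \frac{1}{12 + 2} \left(-849 + 296\right) = 736898 + 14 \cdot 2 \cdot \frac{1}{14} \left(-553\right) = 736898 + 2 \left(-553\right) = 736898 - 1106 = 735792$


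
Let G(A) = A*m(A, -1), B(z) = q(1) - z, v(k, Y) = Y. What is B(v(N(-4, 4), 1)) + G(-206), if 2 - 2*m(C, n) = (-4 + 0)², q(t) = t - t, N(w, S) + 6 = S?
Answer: 1441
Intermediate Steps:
N(w, S) = -6 + S
q(t) = 0
m(C, n) = -7 (m(C, n) = 1 - (-4 + 0)²/2 = 1 - ½*(-4)² = 1 - ½*16 = 1 - 8 = -7)
B(z) = -z (B(z) = 0 - z = -z)
G(A) = -7*A (G(A) = A*(-7) = -7*A)
B(v(N(-4, 4), 1)) + G(-206) = -1*1 - 7*(-206) = -1 + 1442 = 1441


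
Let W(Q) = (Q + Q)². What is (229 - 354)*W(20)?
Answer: -200000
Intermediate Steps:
W(Q) = 4*Q² (W(Q) = (2*Q)² = 4*Q²)
(229 - 354)*W(20) = (229 - 354)*(4*20²) = -500*400 = -125*1600 = -200000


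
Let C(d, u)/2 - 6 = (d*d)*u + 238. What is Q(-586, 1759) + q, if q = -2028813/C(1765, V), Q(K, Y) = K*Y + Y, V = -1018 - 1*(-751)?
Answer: -1711796973114117/1663529662 ≈ -1.0290e+6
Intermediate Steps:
V = -267 (V = -1018 + 751 = -267)
C(d, u) = 488 + 2*u*d² (C(d, u) = 12 + 2*((d*d)*u + 238) = 12 + 2*(d²*u + 238) = 12 + 2*(u*d² + 238) = 12 + 2*(238 + u*d²) = 12 + (476 + 2*u*d²) = 488 + 2*u*d²)
Q(K, Y) = Y + K*Y
q = 2028813/1663529662 (q = -2028813/(488 + 2*(-267)*1765²) = -2028813/(488 + 2*(-267)*3115225) = -2028813/(488 - 1663530150) = -2028813/(-1663529662) = -2028813*(-1/1663529662) = 2028813/1663529662 ≈ 0.0012196)
Q(-586, 1759) + q = 1759*(1 - 586) + 2028813/1663529662 = 1759*(-585) + 2028813/1663529662 = -1029015 + 2028813/1663529662 = -1711796973114117/1663529662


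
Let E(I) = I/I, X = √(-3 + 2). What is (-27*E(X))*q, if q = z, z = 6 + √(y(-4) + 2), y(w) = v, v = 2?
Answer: -216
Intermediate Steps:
y(w) = 2
X = I (X = √(-1) = I ≈ 1.0*I)
E(I) = 1
z = 8 (z = 6 + √(2 + 2) = 6 + √4 = 6 + 2 = 8)
q = 8
(-27*E(X))*q = -27*1*8 = -27*8 = -216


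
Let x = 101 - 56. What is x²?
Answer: 2025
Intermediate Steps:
x = 45
x² = 45² = 2025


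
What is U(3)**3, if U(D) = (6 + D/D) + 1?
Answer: 512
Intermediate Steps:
U(D) = 8 (U(D) = (6 + 1) + 1 = 7 + 1 = 8)
U(3)**3 = 8**3 = 512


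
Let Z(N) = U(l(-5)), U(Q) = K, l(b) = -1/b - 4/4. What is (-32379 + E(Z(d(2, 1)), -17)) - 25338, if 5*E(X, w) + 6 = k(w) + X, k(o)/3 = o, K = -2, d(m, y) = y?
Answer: -288644/5 ≈ -57729.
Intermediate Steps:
l(b) = -1 - 1/b (l(b) = -1/b - 4*¼ = -1/b - 1 = -1 - 1/b)
k(o) = 3*o
U(Q) = -2
Z(N) = -2
E(X, w) = -6/5 + X/5 + 3*w/5 (E(X, w) = -6/5 + (3*w + X)/5 = -6/5 + (X + 3*w)/5 = -6/5 + (X/5 + 3*w/5) = -6/5 + X/5 + 3*w/5)
(-32379 + E(Z(d(2, 1)), -17)) - 25338 = (-32379 + (-6/5 + (⅕)*(-2) + (⅗)*(-17))) - 25338 = (-32379 + (-6/5 - ⅖ - 51/5)) - 25338 = (-32379 - 59/5) - 25338 = -161954/5 - 25338 = -288644/5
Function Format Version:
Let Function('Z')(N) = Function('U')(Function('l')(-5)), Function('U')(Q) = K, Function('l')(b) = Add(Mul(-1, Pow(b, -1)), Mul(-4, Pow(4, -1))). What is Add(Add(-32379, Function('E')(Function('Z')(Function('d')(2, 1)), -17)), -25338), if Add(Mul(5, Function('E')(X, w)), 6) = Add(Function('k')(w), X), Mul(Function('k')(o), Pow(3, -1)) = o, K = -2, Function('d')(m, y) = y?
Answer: Rational(-288644, 5) ≈ -57729.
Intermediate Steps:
Function('l')(b) = Add(-1, Mul(-1, Pow(b, -1))) (Function('l')(b) = Add(Mul(-1, Pow(b, -1)), Mul(-4, Rational(1, 4))) = Add(Mul(-1, Pow(b, -1)), -1) = Add(-1, Mul(-1, Pow(b, -1))))
Function('k')(o) = Mul(3, o)
Function('U')(Q) = -2
Function('Z')(N) = -2
Function('E')(X, w) = Add(Rational(-6, 5), Mul(Rational(1, 5), X), Mul(Rational(3, 5), w)) (Function('E')(X, w) = Add(Rational(-6, 5), Mul(Rational(1, 5), Add(Mul(3, w), X))) = Add(Rational(-6, 5), Mul(Rational(1, 5), Add(X, Mul(3, w)))) = Add(Rational(-6, 5), Add(Mul(Rational(1, 5), X), Mul(Rational(3, 5), w))) = Add(Rational(-6, 5), Mul(Rational(1, 5), X), Mul(Rational(3, 5), w)))
Add(Add(-32379, Function('E')(Function('Z')(Function('d')(2, 1)), -17)), -25338) = Add(Add(-32379, Add(Rational(-6, 5), Mul(Rational(1, 5), -2), Mul(Rational(3, 5), -17))), -25338) = Add(Add(-32379, Add(Rational(-6, 5), Rational(-2, 5), Rational(-51, 5))), -25338) = Add(Add(-32379, Rational(-59, 5)), -25338) = Add(Rational(-161954, 5), -25338) = Rational(-288644, 5)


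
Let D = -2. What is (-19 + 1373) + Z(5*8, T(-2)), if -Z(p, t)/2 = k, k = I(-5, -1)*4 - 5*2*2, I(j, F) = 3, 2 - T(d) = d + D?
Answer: 1370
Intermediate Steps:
T(d) = 4 - d (T(d) = 2 - (d - 2) = 2 - (-2 + d) = 2 + (2 - d) = 4 - d)
k = -8 (k = 3*4 - 5*2*2 = 12 - 10*2 = 12 - 20 = -8)
Z(p, t) = 16 (Z(p, t) = -2*(-8) = 16)
(-19 + 1373) + Z(5*8, T(-2)) = (-19 + 1373) + 16 = 1354 + 16 = 1370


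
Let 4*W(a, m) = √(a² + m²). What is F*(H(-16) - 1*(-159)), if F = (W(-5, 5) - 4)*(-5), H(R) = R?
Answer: 2860 - 3575*√2/4 ≈ 1596.0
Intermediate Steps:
W(a, m) = √(a² + m²)/4
F = 20 - 25*√2/4 (F = (√((-5)² + 5²)/4 - 4)*(-5) = (√(25 + 25)/4 - 4)*(-5) = (√50/4 - 4)*(-5) = ((5*√2)/4 - 4)*(-5) = (5*√2/4 - 4)*(-5) = (-4 + 5*√2/4)*(-5) = 20 - 25*√2/4 ≈ 11.161)
F*(H(-16) - 1*(-159)) = (20 - 25*√2/4)*(-16 - 1*(-159)) = (20 - 25*√2/4)*(-16 + 159) = (20 - 25*√2/4)*143 = 2860 - 3575*√2/4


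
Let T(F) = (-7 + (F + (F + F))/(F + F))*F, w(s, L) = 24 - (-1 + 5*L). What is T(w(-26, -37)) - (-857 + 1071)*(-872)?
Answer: 185453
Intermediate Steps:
w(s, L) = 25 - 5*L (w(s, L) = 24 + (1 - 5*L) = 25 - 5*L)
T(F) = -11*F/2 (T(F) = (-7 + (F + 2*F)/((2*F)))*F = (-7 + (3*F)*(1/(2*F)))*F = (-7 + 3/2)*F = -11*F/2)
T(w(-26, -37)) - (-857 + 1071)*(-872) = -11*(25 - 5*(-37))/2 - (-857 + 1071)*(-872) = -11*(25 + 185)/2 - 214*(-872) = -11/2*210 - 1*(-186608) = -1155 + 186608 = 185453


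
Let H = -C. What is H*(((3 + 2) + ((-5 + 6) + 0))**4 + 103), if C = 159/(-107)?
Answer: 222441/107 ≈ 2078.9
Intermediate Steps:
C = -159/107 (C = 159*(-1/107) = -159/107 ≈ -1.4860)
H = 159/107 (H = -1*(-159/107) = 159/107 ≈ 1.4860)
H*(((3 + 2) + ((-5 + 6) + 0))**4 + 103) = 159*(((3 + 2) + ((-5 + 6) + 0))**4 + 103)/107 = 159*((5 + (1 + 0))**4 + 103)/107 = 159*((5 + 1)**4 + 103)/107 = 159*(6**4 + 103)/107 = 159*(1296 + 103)/107 = (159/107)*1399 = 222441/107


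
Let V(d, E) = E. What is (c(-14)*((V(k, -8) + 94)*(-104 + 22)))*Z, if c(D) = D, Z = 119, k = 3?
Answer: 11748632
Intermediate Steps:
(c(-14)*((V(k, -8) + 94)*(-104 + 22)))*Z = -14*(-8 + 94)*(-104 + 22)*119 = -1204*(-82)*119 = -14*(-7052)*119 = 98728*119 = 11748632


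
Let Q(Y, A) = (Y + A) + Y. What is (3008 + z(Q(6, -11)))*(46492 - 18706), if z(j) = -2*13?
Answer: 82857852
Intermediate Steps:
Q(Y, A) = A + 2*Y (Q(Y, A) = (A + Y) + Y = A + 2*Y)
z(j) = -26
(3008 + z(Q(6, -11)))*(46492 - 18706) = (3008 - 26)*(46492 - 18706) = 2982*27786 = 82857852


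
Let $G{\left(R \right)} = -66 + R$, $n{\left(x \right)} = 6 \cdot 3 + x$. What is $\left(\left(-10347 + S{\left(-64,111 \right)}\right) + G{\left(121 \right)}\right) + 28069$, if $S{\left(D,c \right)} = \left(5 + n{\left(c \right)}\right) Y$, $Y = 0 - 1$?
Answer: $17643$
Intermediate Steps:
$n{\left(x \right)} = 18 + x$
$Y = -1$
$S{\left(D,c \right)} = -23 - c$ ($S{\left(D,c \right)} = \left(5 + \left(18 + c\right)\right) \left(-1\right) = \left(23 + c\right) \left(-1\right) = -23 - c$)
$\left(\left(-10347 + S{\left(-64,111 \right)}\right) + G{\left(121 \right)}\right) + 28069 = \left(\left(-10347 - 134\right) + \left(-66 + 121\right)\right) + 28069 = \left(\left(-10347 - 134\right) + 55\right) + 28069 = \left(-10481 + 55\right) + 28069 = -10426 + 28069 = 17643$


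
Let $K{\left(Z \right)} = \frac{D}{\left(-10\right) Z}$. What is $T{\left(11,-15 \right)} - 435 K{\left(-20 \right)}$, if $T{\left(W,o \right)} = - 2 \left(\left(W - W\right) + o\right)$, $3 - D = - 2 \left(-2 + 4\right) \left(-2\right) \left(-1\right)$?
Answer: $\frac{243}{40} \approx 6.075$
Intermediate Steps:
$D = 11$ ($D = 3 - - 2 \left(-2 + 4\right) \left(-2\right) \left(-1\right) = 3 - - 2 \cdot 2 \left(-2\right) \left(-1\right) = 3 - \left(-2\right) \left(-4\right) \left(-1\right) = 3 - 8 \left(-1\right) = 3 - -8 = 3 + 8 = 11$)
$T{\left(W,o \right)} = - 2 o$ ($T{\left(W,o \right)} = - 2 \left(0 + o\right) = - 2 o$)
$K{\left(Z \right)} = - \frac{11}{10 Z}$ ($K{\left(Z \right)} = \frac{11}{\left(-10\right) Z} = 11 \left(- \frac{1}{10 Z}\right) = - \frac{11}{10 Z}$)
$T{\left(11,-15 \right)} - 435 K{\left(-20 \right)} = \left(-2\right) \left(-15\right) - 435 \left(- \frac{11}{10 \left(-20\right)}\right) = 30 - 435 \left(\left(- \frac{11}{10}\right) \left(- \frac{1}{20}\right)\right) = 30 - \frac{957}{40} = \frac{243}{40}$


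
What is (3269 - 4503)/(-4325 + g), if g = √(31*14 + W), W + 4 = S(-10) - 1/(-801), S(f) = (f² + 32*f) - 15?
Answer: 4274977050/14983049429 + 7404*√3475361/14983049429 ≈ 0.28624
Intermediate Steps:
S(f) = -15 + f² + 32*f
W = -191438/801 (W = -4 + ((-15 + (-10)² + 32*(-10)) - 1/(-801)) = -4 + ((-15 + 100 - 320) - 1*(-1/801)) = -4 + (-235 + 1/801) = -4 - 188234/801 = -191438/801 ≈ -239.00)
g = 2*√3475361/267 (g = √(31*14 - 191438/801) = √(434 - 191438/801) = √(156196/801) = 2*√3475361/267 ≈ 13.964)
(3269 - 4503)/(-4325 + g) = (3269 - 4503)/(-4325 + 2*√3475361/267) = -1234/(-4325 + 2*√3475361/267)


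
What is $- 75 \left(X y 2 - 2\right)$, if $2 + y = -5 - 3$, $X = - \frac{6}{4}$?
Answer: $-2100$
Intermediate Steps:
$X = - \frac{3}{2}$ ($X = \left(-6\right) \frac{1}{4} = - \frac{3}{2} \approx -1.5$)
$y = -10$ ($y = -2 - 8 = -10$)
$- 75 \left(X y 2 - 2\right) = - 75 \left(- \frac{3 \left(\left(-10\right) 2\right)}{2} - 2\right) = - 75 \left(\left(- \frac{3}{2}\right) \left(-20\right) - 2\right) = - 75 \left(30 - 2\right) = \left(-75\right) 28 = -2100$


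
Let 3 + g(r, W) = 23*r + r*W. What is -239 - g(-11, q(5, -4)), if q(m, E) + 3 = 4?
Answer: 28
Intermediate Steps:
q(m, E) = 1 (q(m, E) = -3 + 4 = 1)
g(r, W) = -3 + 23*r + W*r (g(r, W) = -3 + (23*r + r*W) = -3 + (23*r + W*r) = -3 + 23*r + W*r)
-239 - g(-11, q(5, -4)) = -239 - (-3 + 23*(-11) + 1*(-11)) = -239 - (-3 - 253 - 11) = -239 - 1*(-267) = -239 + 267 = 28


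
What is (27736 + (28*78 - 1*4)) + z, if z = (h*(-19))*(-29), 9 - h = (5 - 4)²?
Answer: 34324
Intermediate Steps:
h = 8 (h = 9 - (5 - 4)² = 9 - 1*1² = 9 - 1*1 = 9 - 1 = 8)
z = 4408 (z = (8*(-19))*(-29) = -152*(-29) = 4408)
(27736 + (28*78 - 1*4)) + z = (27736 + (28*78 - 1*4)) + 4408 = (27736 + (2184 - 4)) + 4408 = (27736 + 2180) + 4408 = 29916 + 4408 = 34324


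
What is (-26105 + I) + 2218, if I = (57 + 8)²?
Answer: -19662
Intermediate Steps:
I = 4225 (I = 65² = 4225)
(-26105 + I) + 2218 = (-26105 + 4225) + 2218 = -21880 + 2218 = -19662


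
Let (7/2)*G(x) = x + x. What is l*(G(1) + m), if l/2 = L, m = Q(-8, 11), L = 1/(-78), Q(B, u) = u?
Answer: -27/91 ≈ -0.29670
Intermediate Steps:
G(x) = 4*x/7 (G(x) = 2*(x + x)/7 = 2*(2*x)/7 = 4*x/7)
L = -1/78 ≈ -0.012821
m = 11
l = -1/39 (l = 2*(-1/78) = -1/39 ≈ -0.025641)
l*(G(1) + m) = -((4/7)*1 + 11)/39 = -(4/7 + 11)/39 = -1/39*81/7 = -27/91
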